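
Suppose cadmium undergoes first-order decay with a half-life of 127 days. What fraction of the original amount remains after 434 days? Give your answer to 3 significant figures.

0.0936

n = 434/127 ≈ 3.4173 half-lives.
Fraction remaining = (1/2)^3.4173 ≈ 0.093602.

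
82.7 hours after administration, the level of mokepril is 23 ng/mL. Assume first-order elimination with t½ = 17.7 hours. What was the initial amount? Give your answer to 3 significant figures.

586 ng/mL

Number of half-lives elapsed: n = 82.7/17.7 ≈ 4.6723.
A₀ = A × 2^n = 23 × 2^4.6723 = 23 × 25.498 ≈ 586.46 ng/mL.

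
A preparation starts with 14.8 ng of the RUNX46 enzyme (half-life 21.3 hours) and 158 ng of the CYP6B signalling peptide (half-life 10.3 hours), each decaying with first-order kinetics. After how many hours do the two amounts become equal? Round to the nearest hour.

68 hours

Set 14.8·(1/2)^(t/21.3) = 158·(1/2)^(t/10.3).
Taking log₂: log₂(14.8/158) = t·(1/21.3 − 1/10.3).
log₂(0.093671) = -3.4163; 1/21.3 − 1/10.3 = -0.050139.
t = -3.4163 / -0.050139 ≈ 68.136 hours.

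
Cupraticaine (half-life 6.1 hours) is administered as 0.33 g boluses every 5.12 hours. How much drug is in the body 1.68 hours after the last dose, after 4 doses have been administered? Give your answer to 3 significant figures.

The 4 doses were given 17.04, 11.92, 6.8, 1.68 hours ago.
Total = 0.33·(1/2)^(17.04/6.1) + 0.33·(1/2)^(11.92/6.1) + 0.33·(1/2)^(6.8/6.1) + 0.33·(1/2)^(1.68/6.1)
      = 0.0476 + 0.085167 + 0.15238 + 0.27265 ≈ 0.5578 g.

0.558 g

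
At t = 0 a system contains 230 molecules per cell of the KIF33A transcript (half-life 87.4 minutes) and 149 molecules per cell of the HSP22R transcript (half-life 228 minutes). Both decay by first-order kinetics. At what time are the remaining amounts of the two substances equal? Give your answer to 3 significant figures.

88.8 minutes

Set 230·(1/2)^(t/87.4) = 149·(1/2)^(t/228).
Taking log₂: log₂(230/149) = t·(1/87.4 − 1/228).
log₂(1.5436) = 0.62632; 1/87.4 − 1/228 = 0.0070557.
t = 0.62632 / 0.0070557 ≈ 88.768 minutes.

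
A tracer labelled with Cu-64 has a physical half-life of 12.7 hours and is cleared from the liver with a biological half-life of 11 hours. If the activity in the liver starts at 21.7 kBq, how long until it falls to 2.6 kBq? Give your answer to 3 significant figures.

18.0 hours

1/t_eff = 1/t_phys + 1/t_biol = 1/12.7 + 1/11 = 0.16965 per hour.
t_eff = 12.7 × 11 / (12.7 + 11) ≈ 5.8945 hours.
n = log₂(21.7/2.6) ≈ 3.0611; t = 3.0611 × 5.8945 ≈ 18.044 hours.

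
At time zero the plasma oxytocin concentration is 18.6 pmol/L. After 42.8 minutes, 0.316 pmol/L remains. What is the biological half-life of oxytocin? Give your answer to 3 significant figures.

7.28 minutes

A/A₀ = 0.316/18.6 ≈ 0.016989.
n = log₂(58.861) ≈ 5.8792 half-lives elapsed in 42.8 minutes.
t½ = 42.8/5.8792 ≈ 7.2799 minutes.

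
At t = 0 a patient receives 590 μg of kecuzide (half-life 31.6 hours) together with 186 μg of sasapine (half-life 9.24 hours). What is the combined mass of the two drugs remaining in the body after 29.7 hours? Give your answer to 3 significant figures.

kecuzide: 590 × (1/2)^(29.7/31.6) = 590 × (1/2)^0.93987 ≈ 307.55 μg.
sasapine: 186 × (1/2)^(29.7/9.24) = 186 × (1/2)^3.2143 ≈ 20.041 μg.
Total = 307.55 + 20.041 ≈ 327.6 μg.

328 μg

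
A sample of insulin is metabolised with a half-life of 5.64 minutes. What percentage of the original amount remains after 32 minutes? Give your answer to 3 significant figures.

1.96%

n = 32/5.64 ≈ 5.6738 half-lives.
Fraction remaining = (1/2)^5.6738 ≈ 0.01959, i.e. 1.959%.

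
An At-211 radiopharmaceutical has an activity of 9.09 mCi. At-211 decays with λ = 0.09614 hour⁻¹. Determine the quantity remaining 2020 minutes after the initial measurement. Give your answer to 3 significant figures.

0.357 mCi

t½ = ln 2 / λ = 0.69315 / 0.09614 ≈ 7.2098 hours.
Convert the elapsed time: 2020 minutes = 33.6667 hours.
Number of half-lives: n = 33.6667/7.2098 ≈ 4.6696.
Remaining = 9.09 × (1/2)^4.6696 = 9.09 × 0.039293 ≈ 0.35717 mCi.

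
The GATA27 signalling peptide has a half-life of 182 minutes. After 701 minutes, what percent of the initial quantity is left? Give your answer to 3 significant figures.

n = 701/182 ≈ 3.8516 half-lives.
Fraction remaining = (1/2)^3.8516 ≈ 0.069269, i.e. 6.9269%.

6.93%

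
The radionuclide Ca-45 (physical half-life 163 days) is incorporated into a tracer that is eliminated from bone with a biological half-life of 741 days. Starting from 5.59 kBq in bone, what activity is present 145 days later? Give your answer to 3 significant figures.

2.63 kBq

1/t_eff = 1/t_phys + 1/t_biol = 1/163 + 1/741 = 0.0074845 per day.
t_eff = 163 × 741 / (163 + 741) ≈ 133.61 days.
Remaining = 5.59 × (1/2)^(145/133.61) = 5.59 × (1/2)^1.0853 ≈ 2.6346 kBq.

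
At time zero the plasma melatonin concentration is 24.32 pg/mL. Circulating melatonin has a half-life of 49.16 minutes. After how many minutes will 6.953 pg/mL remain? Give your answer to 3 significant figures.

Fraction remaining = 6.953/24.32 ≈ 0.2859.
n = log₂(24.32/6.953) = ln(3.4978)/ln 2 ≈ 1.8064 half-lives.
t = n × t½ = 1.8064 × 49.16 ≈ 88.804 minutes.

88.8 minutes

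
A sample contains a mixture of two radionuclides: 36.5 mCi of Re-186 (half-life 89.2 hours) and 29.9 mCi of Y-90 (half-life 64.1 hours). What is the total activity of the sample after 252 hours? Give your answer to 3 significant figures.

7.11 mCi

Re-186: 36.5 × (1/2)^(252/89.2) = 36.5 × (1/2)^2.8251 ≈ 5.1505 mCi.
Y-90: 29.9 × (1/2)^(252/64.1) = 29.9 × (1/2)^3.9314 ≈ 1.9598 mCi.
Total = 5.1505 + 1.9598 ≈ 7.1103 mCi.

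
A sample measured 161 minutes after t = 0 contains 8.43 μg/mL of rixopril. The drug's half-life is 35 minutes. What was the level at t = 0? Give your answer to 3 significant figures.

204 μg/mL

Number of half-lives elapsed: n = 161/35 ≈ 4.6.
A₀ = A × 2^n = 8.43 × 2^4.6 = 8.43 × 24.251 ≈ 204.44 μg/mL.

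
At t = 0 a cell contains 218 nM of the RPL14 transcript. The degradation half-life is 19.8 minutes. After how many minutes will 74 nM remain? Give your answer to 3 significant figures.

Fraction remaining = 74/218 ≈ 0.33945.
n = log₂(218/74) = ln(2.9459)/ln 2 ≈ 1.5587 half-lives.
t = n × t½ = 1.5587 × 19.8 ≈ 30.863 minutes.

30.9 minutes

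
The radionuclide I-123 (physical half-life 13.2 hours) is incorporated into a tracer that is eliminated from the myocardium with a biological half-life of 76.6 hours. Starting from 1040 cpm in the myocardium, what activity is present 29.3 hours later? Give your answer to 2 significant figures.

1/t_eff = 1/t_phys + 1/t_biol = 1/13.2 + 1/76.6 = 0.088812 per hour.
t_eff = 13.2 × 76.6 / (13.2 + 76.6) ≈ 11.26 hours.
Remaining = 1040 × (1/2)^(29.3/11.26) = 1040 × (1/2)^2.6022 ≈ 171.27 cpm.

170 cpm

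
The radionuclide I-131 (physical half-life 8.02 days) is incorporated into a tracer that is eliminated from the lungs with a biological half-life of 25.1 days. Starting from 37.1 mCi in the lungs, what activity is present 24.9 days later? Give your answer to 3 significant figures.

1/t_eff = 1/t_phys + 1/t_biol = 1/8.02 + 1/25.1 = 0.16453 per day.
t_eff = 8.02 × 25.1 / (8.02 + 25.1) ≈ 6.078 days.
Remaining = 37.1 × (1/2)^(24.9/6.078) = 37.1 × (1/2)^4.0968 ≈ 2.1683 mCi.

2.17 mCi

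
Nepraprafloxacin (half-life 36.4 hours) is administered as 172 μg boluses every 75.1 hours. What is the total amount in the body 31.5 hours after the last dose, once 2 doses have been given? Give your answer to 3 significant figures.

117 μg

The 2 doses were given 106.6, 31.5 hours ago.
Total = 172·(1/2)^(106.6/36.4) + 172·(1/2)^(31.5/36.4)
      = 22.591 + 94.411 ≈ 117 μg.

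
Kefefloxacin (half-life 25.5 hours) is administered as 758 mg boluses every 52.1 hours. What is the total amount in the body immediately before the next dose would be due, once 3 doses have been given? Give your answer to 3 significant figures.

The 3 doses were given 156.3, 104.2, 52.1 hours ago.
Total = 758·(1/2)^(156.3/25.5) + 758·(1/2)^(104.2/25.5) + 758·(1/2)^(52.1/25.5)
      = 10.828 + 44.625 + 183.92 ≈ 239.37 mg.

239 mg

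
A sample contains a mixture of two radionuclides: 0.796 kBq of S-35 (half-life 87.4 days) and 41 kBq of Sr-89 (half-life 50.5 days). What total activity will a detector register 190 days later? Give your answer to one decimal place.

S-35: 0.796 × (1/2)^(190/87.4) = 0.796 × (1/2)^2.1739 ≈ 0.1764 kBq.
Sr-89: 41 × (1/2)^(190/50.5) = 41 × (1/2)^3.7624 ≈ 3.0213 kBq.
Total = 0.1764 + 3.0213 ≈ 3.1977 kBq.

3.2 kBq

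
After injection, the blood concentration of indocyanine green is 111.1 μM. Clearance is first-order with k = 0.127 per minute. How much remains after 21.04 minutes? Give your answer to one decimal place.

7.7 μM

t½ = ln 2 / k = 0.69315 / 0.127 ≈ 5.4579 minutes.
Number of half-lives: n = 21.04/5.4579 ≈ 3.855.
Remaining = 111.1 × (1/2)^3.855 = 111.1 × 0.069108 ≈ 7.6779 μM.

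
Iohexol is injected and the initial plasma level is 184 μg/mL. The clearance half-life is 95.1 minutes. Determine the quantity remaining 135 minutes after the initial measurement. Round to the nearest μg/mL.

Number of half-lives: n = 135/95.1 ≈ 1.4196.
Remaining = 184 × (1/2)^1.4196 = 184 × 0.37383 ≈ 68.784 μg/mL.

69 μg/mL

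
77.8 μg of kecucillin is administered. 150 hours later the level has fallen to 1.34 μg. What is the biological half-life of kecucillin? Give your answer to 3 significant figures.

25.6 hours

A/A₀ = 1.34/77.8 ≈ 0.017224.
n = log₂(58.06) ≈ 5.8595 half-lives elapsed in 150 hours.
t½ = 150/5.8595 ≈ 25.6 hours.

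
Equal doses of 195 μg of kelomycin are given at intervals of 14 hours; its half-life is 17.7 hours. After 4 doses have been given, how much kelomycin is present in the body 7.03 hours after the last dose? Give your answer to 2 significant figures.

310 μg

The 4 doses were given 49.03, 35.03, 21.03, 7.03 hours ago.
Total = 195·(1/2)^(49.03/17.7) + 195·(1/2)^(35.03/17.7) + 195·(1/2)^(21.03/17.7) + 195·(1/2)^(7.03/17.7)
      = 28.587 + 49.462 + 85.58 + 148.07 ≈ 311.7 μg.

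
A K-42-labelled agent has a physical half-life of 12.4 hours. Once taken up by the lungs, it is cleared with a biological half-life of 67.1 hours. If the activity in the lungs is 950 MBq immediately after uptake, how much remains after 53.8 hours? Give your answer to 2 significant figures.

1/t_eff = 1/t_phys + 1/t_biol = 1/12.4 + 1/67.1 = 0.095548 per hour.
t_eff = 12.4 × 67.1 / (12.4 + 67.1) ≈ 10.466 hours.
Remaining = 950 × (1/2)^(53.8/10.466) = 950 × (1/2)^5.1405 ≈ 26.933 MBq.

27 MBq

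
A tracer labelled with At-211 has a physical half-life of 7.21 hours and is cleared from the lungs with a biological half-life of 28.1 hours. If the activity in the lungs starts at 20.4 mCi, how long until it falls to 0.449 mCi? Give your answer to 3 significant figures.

1/t_eff = 1/t_phys + 1/t_biol = 1/7.21 + 1/28.1 = 0.17428 per hour.
t_eff = 7.21 × 28.1 / (7.21 + 28.1) ≈ 5.7378 hours.
n = log₂(20.4/0.449) ≈ 5.5057; t = 5.5057 × 5.7378 ≈ 31.591 hours.

31.6 hours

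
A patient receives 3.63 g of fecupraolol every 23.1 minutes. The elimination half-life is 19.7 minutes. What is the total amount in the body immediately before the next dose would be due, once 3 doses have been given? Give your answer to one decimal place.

2.6 g

The 3 doses were given 69.3, 46.2, 23.1 minutes ago.
Total = 3.63·(1/2)^(69.3/19.7) + 3.63·(1/2)^(46.2/19.7) + 3.63·(1/2)^(23.1/19.7)
      = 0.31692 + 0.71439 + 1.6104 ≈ 2.6417 g.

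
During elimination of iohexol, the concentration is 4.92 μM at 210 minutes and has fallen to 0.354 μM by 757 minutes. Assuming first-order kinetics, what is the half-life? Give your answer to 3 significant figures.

144 minutes

Over Δt = 757 − 210 = 547 minutes, the level fell by a factor of 4.92/0.354 ≈ 13.898.
n = log₂(13.898) ≈ 3.7968 half-lives, so t½ = 547/3.7968 ≈ 144.07 minutes.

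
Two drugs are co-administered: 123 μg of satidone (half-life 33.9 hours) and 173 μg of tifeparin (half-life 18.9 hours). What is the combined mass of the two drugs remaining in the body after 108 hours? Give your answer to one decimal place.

16.8 μg

satidone: 123 × (1/2)^(108/33.9) = 123 × (1/2)^3.1858 ≈ 13.517 μg.
tifeparin: 173 × (1/2)^(108/18.9) = 173 × (1/2)^5.7143 ≈ 3.2951 μg.
Total = 13.517 + 3.2951 ≈ 16.812 μg.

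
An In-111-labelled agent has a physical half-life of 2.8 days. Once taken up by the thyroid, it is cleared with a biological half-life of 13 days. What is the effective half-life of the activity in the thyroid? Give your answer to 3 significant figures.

2.30 days

1/t_eff = 1/t_phys + 1/t_biol = 1/2.8 + 1/13 = 0.43407 per day.
t_eff = 2.8 × 13 / (2.8 + 13) ≈ 2.3038 days.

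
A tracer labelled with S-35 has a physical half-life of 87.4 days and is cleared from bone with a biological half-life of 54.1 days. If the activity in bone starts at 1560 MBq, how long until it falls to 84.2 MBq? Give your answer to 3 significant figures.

141 days

1/t_eff = 1/t_phys + 1/t_biol = 1/87.4 + 1/54.1 = 0.029926 per day.
t_eff = 87.4 × 54.1 / (87.4 + 54.1) ≈ 33.416 days.
n = log₂(1560/84.2) ≈ 4.2116; t = 4.2116 × 33.416 ≈ 140.73 days.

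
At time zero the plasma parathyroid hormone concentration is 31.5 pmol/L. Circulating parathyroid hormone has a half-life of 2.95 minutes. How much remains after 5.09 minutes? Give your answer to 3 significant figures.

Number of half-lives: n = 5.09/2.95 ≈ 1.7254.
Remaining = 31.5 × (1/2)^1.7254 = 31.5 × 0.30241 ≈ 9.5259 pmol/L.

9.53 pmol/L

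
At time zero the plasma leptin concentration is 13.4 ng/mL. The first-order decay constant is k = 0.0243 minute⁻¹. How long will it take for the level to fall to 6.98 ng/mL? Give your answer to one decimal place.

26.8 minutes

t½ = ln 2 / k = 0.69315 / 0.0243 ≈ 28.525 minutes.
Fraction remaining = 6.98/13.4 ≈ 0.5209.
n = log₂(13.4/6.98) = ln(1.9198)/ln 2 ≈ 0.94093 half-lives.
t = n × t½ = 0.94093 × 28.525 ≈ 26.84 minutes.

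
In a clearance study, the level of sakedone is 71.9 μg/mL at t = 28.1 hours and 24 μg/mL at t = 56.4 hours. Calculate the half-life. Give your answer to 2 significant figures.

Over Δt = 56.4 − 28.1 = 28.3 hours, the level fell by a factor of 71.9/24 ≈ 2.9958.
n = log₂(2.9958) ≈ 1.583 half-lives, so t½ = 28.3/1.583 ≈ 17.878 hours.

18 hours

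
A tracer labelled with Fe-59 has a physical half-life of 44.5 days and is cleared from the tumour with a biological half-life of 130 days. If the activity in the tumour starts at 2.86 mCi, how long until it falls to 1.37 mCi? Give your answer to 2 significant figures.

35 days

1/t_eff = 1/t_phys + 1/t_biol = 1/44.5 + 1/130 = 0.030164 per day.
t_eff = 44.5 × 130 / (44.5 + 130) ≈ 33.152 days.
n = log₂(2.86/1.37) ≈ 1.0618; t = 1.0618 × 33.152 ≈ 35.202 days.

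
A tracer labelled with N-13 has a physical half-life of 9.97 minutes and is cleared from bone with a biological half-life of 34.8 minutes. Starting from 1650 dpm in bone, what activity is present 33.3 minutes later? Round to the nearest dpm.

84 dpm

1/t_eff = 1/t_phys + 1/t_biol = 1/9.97 + 1/34.8 = 0.12904 per minute.
t_eff = 9.97 × 34.8 / (9.97 + 34.8) ≈ 7.7497 minutes.
Remaining = 1650 × (1/2)^(33.3/7.7497) = 1650 × (1/2)^4.2969 ≈ 83.943 dpm.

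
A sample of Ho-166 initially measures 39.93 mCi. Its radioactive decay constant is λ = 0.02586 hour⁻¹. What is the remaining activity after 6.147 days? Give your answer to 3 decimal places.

0.880 mCi

t½ = ln 2 / λ = 0.69315 / 0.02586 ≈ 26.804 hours.
Convert the elapsed time: 6.147 days = 147.528 hours.
Number of half-lives: n = 147.528/26.804 ≈ 5.504.
Remaining = 39.93 × (1/2)^5.504 = 39.93 × 0.022036 ≈ 0.8799 mCi.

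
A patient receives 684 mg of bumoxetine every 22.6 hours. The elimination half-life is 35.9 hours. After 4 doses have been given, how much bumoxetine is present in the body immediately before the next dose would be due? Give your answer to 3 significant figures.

1030 mg

The 4 doses were given 90.4, 67.8, 45.2, 22.6 hours ago.
Total = 684·(1/2)^(90.4/35.9) + 684·(1/2)^(67.8/35.9) + 684·(1/2)^(45.2/35.9) + 684·(1/2)^(22.6/35.9)
      = 119.41 + 184.73 + 285.79 + 442.13 ≈ 1032.1 mg.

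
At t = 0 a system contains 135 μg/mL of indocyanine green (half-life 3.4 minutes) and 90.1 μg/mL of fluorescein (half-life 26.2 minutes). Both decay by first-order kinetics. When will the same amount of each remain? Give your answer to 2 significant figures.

2.3 minutes

Set 135·(1/2)^(t/3.4) = 90.1·(1/2)^(t/26.2).
Taking log₂: log₂(135/90.1) = t·(1/3.4 − 1/26.2).
log₂(1.4983) = 0.58336; 1/3.4 − 1/26.2 = 0.25595.
t = 0.58336 / 0.25595 ≈ 2.2792 minutes.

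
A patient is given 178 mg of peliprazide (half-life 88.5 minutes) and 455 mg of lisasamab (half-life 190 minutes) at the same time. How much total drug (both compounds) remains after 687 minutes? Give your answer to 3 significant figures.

peliprazide: 178 × (1/2)^(687/88.5) = 178 × (1/2)^7.7627 ≈ 0.81962 mg.
lisasamab: 455 × (1/2)^(687/190) = 455 × (1/2)^3.6158 ≈ 37.115 mg.
Total = 0.81962 + 37.115 ≈ 37.935 mg.

37.9 mg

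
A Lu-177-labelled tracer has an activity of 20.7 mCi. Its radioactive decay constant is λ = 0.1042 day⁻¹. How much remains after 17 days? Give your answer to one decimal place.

t½ = ln 2 / λ = 0.69315 / 0.1042 ≈ 6.6521 days.
Number of half-lives: n = 17/6.6521 ≈ 2.5556.
Remaining = 20.7 × (1/2)^2.5556 = 20.7 × 0.17009 ≈ 3.521 mCi.

3.5 mCi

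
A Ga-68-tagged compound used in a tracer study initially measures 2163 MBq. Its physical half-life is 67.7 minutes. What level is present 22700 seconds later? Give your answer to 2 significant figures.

45 MBq

Convert the elapsed time: 22700 seconds = 378.333 minutes.
Number of half-lives: n = 378.333/67.7 ≈ 5.5884.
Remaining = 2163 × (1/2)^5.5884 = 2163 × 0.020784 ≈ 44.956 MBq.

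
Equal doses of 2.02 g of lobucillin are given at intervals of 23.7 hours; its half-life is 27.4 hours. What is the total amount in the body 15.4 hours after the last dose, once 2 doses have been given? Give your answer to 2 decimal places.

The 2 doses were given 39.1, 15.4 hours ago.
Total = 2.02·(1/2)^(39.1/27.4) + 2.02·(1/2)^(15.4/27.4)
      = 0.75124 + 1.3682 ≈ 2.1195 g.

2.12 g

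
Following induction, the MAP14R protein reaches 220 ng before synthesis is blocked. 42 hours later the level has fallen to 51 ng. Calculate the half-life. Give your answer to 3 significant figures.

A/A₀ = 51/220 ≈ 0.23182.
n = log₂(4.3137) ≈ 2.1089 half-lives elapsed in 42 hours.
t½ = 42/2.1089 ≈ 19.915 hours.

19.9 hours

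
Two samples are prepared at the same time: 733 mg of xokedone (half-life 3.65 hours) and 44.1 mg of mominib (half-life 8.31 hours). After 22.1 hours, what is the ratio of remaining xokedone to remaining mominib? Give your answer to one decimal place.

1.6

xokedone: 733 × (1/2)^(22.1/3.65) = 733 × (1/2)^6.0548 ≈ 11.026 mg.
mominib: 44.1 × (1/2)^(22.1/8.31) = 44.1 × (1/2)^2.6594 ≈ 6.9802 mg.
Ratio ≈ 11.026 / 6.9802 ≈ 1.5797.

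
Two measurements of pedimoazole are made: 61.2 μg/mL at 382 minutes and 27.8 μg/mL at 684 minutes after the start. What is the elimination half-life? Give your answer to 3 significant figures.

Over Δt = 684 − 382 = 302 minutes, the level fell by a factor of 61.2/27.8 ≈ 2.2014.
n = log₂(2.2014) ≈ 1.1384 half-lives, so t½ = 302/1.1384 ≈ 265.27 minutes.

265 minutes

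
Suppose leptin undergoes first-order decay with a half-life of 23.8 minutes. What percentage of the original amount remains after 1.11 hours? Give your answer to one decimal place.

14.4%

1.11 hours = 66.6 minutes.
n = 66.6/23.8 ≈ 2.7983 half-lives.
Fraction remaining = (1/2)^2.7983 ≈ 0.14375, i.e. 14.375%.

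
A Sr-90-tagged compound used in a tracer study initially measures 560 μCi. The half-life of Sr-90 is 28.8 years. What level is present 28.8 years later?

Elapsed time is 1 half-life (28.8/28.8).
Each half-life halves the amount: 560 × (1/2)^1 = 560/2 = 280 μCi.

280 μCi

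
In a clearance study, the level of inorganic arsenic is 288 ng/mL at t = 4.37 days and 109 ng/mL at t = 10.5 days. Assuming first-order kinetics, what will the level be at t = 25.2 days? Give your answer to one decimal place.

10.6 ng/mL

Over Δt = 10.5 − 4.37 = 6.13 days, the level fell by a factor of 288/109 ≈ 2.6422.
n = log₂(2.6422) ≈ 1.4017 half-lives, so t½ = 6.13/1.4017 ≈ 4.3731 days.
From t = 10.5 to t = 25.2: 109 × (1/2)^((25.2−10.5)/4.3731) ≈ 10.606 ng/mL.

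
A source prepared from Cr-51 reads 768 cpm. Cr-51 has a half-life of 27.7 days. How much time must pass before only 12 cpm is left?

166.2 days

12/768 = 1/64, so 6 half-lives have elapsed.
t = 6 × 27.7 = 166.2 days.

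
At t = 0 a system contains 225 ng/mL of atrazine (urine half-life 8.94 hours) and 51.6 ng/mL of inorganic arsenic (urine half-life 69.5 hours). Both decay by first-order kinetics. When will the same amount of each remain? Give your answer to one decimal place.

Set 225·(1/2)^(t/8.94) = 51.6·(1/2)^(t/69.5).
Taking log₂: log₂(225/51.6) = t·(1/8.94 − 1/69.5).
log₂(4.3605) = 2.1245; 1/8.94 − 1/69.5 = 0.097468.
t = 2.1245 / 0.097468 ≈ 21.797 hours.

21.8 hours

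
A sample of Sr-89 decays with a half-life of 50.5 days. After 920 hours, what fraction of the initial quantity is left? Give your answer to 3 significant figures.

920 hours = 38.3333 days.
n = 38.3333/50.5 ≈ 0.75908 half-lives.
Fraction remaining = (1/2)^0.75908 ≈ 0.59087.

0.591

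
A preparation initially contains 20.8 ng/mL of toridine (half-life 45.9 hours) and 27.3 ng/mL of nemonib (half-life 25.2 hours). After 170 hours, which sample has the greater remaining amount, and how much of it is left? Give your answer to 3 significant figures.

toridine: 20.8 × (1/2)^3.7037 ≈ 1.5964 ng/mL.
nemonib: 27.3 × (1/2)^6.746 ≈ 0.25433 ng/mL.
Toridine has more remaining, at ≈ 1.5964 ng/mL.

toridine, 1.60 ng/mL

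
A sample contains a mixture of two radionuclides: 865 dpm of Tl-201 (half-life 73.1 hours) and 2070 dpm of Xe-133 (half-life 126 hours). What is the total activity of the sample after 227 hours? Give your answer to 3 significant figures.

Tl-201: 865 × (1/2)^(227/73.1) = 865 × (1/2)^3.1053 ≈ 100.51 dpm.
Xe-133: 2070 × (1/2)^(227/126) = 2070 × (1/2)^1.8016 ≈ 593.8 dpm.
Total = 100.51 + 593.8 ≈ 694.31 dpm.

694 dpm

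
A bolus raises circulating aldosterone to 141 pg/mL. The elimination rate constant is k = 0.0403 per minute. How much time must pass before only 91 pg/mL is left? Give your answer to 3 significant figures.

10.9 minutes

t½ = ln 2 / k = 0.69315 / 0.0403 ≈ 17.2 minutes.
Fraction remaining = 91/141 ≈ 0.64539.
n = log₂(141/91) = ln(1.5495)/ln 2 ≈ 0.63176 half-lives.
t = n × t½ = 0.63176 × 17.2 ≈ 10.866 minutes.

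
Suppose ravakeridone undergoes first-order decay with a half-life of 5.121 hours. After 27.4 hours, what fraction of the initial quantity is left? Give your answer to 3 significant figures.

n = 27.4/5.121 ≈ 5.3505 half-lives.
Fraction remaining = (1/2)^5.3505 ≈ 0.024509.

0.0245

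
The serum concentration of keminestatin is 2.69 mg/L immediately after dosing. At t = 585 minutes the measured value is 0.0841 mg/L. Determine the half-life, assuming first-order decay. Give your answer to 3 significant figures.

117 minutes

A/A₀ = 0.0841/2.69 ≈ 0.031264.
n = log₂(31.986) ≈ 4.9994 half-lives elapsed in 585 minutes.
t½ = 585/4.9994 ≈ 117.02 minutes.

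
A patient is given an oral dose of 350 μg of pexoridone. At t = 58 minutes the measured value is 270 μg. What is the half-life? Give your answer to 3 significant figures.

155 minutes

A/A₀ = 270/350 ≈ 0.77143.
n = log₂(1.2963) ≈ 0.3744 half-lives elapsed in 58 minutes.
t½ = 58/0.3744 ≈ 154.92 minutes.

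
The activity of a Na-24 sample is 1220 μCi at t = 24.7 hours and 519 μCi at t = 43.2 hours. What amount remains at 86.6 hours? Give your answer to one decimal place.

69.9 μCi

Over Δt = 43.2 − 24.7 = 18.5 hours, the level fell by a factor of 1220/519 ≈ 2.3507.
n = log₂(2.3507) ≈ 1.2331 half-lives, so t½ = 18.5/1.2331 ≈ 15.003 hours.
From t = 43.2 to t = 86.6: 519 × (1/2)^((86.6−43.2)/15.003) ≈ 69.883 μCi.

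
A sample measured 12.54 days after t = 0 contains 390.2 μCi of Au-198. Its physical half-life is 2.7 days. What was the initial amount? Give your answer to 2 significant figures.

Number of half-lives elapsed: n = 12.54/2.7 ≈ 4.6444.
A₀ = A × 2^n = 390.2 × 2^4.6444 = 390.2 × 25.01 ≈ 9759 μCi.

9800 μCi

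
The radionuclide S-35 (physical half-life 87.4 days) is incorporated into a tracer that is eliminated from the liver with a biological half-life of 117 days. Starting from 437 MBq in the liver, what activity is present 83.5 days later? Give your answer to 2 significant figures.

140 MBq

1/t_eff = 1/t_phys + 1/t_biol = 1/87.4 + 1/117 = 0.019989 per day.
t_eff = 87.4 × 117 / (87.4 + 117) ≈ 50.028 days.
Remaining = 437 × (1/2)^(83.5/50.028) = 437 × (1/2)^1.6691 ≈ 137.42 MBq.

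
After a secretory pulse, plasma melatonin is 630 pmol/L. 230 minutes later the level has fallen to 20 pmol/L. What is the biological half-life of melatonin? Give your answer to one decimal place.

46.2 minutes

A/A₀ = 20/630 ≈ 0.031746.
n = log₂(31.5) ≈ 4.9773 half-lives elapsed in 230 minutes.
t½ = 230/4.9773 ≈ 46.21 minutes.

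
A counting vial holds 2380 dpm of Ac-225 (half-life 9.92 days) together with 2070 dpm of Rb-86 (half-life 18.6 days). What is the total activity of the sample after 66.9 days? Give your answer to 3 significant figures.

193 dpm

Ac-225: 2380 × (1/2)^(66.9/9.92) = 2380 × (1/2)^6.744 ≈ 22.205 dpm.
Rb-86: 2070 × (1/2)^(66.9/18.6) = 2070 × (1/2)^3.5968 ≈ 171.09 dpm.
Total = 22.205 + 171.09 ≈ 193.3 dpm.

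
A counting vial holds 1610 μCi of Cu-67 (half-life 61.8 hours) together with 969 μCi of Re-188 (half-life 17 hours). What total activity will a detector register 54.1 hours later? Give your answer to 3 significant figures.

984 μCi

Cu-67: 1610 × (1/2)^(54.1/61.8) = 1610 × (1/2)^0.8754 ≈ 877.61 μCi.
Re-188: 969 × (1/2)^(54.1/17) = 969 × (1/2)^3.1824 ≈ 106.74 μCi.
Total = 877.61 + 106.74 ≈ 984.36 μCi.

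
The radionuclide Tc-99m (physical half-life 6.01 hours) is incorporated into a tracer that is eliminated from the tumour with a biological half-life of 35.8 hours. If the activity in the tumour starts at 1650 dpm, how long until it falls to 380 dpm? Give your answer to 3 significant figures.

1/t_eff = 1/t_phys + 1/t_biol = 1/6.01 + 1/35.8 = 0.19432 per hour.
t_eff = 6.01 × 35.8 / (6.01 + 35.8) ≈ 5.1461 hours.
n = log₂(1650/380) ≈ 2.1184; t = 2.1184 × 5.1461 ≈ 10.901 hours.

10.9 hours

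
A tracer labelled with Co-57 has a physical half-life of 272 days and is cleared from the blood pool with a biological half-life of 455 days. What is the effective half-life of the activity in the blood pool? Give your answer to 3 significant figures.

1/t_eff = 1/t_phys + 1/t_biol = 1/272 + 1/455 = 0.0058743 per day.
t_eff = 272 × 455 / (272 + 455) ≈ 170.23 days.

170 days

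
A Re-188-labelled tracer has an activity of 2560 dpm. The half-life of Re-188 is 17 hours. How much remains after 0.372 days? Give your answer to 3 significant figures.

1780 dpm

Convert the elapsed time: 0.372 days = 8.928 hours.
Number of half-lives: n = 8.928/17 ≈ 0.52518.
Remaining = 2560 × (1/2)^0.52518 = 2560 × 0.69487 ≈ 1778.9 dpm.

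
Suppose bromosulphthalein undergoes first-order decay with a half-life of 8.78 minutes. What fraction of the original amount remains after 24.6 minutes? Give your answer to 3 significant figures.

0.143

n = 24.6/8.78 ≈ 2.8018 half-lives.
Fraction remaining = (1/2)^2.8018 ≈ 0.14341.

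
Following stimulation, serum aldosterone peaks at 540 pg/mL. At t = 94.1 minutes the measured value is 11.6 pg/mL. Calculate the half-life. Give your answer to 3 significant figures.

17.0 minutes

A/A₀ = 11.6/540 ≈ 0.021481.
n = log₂(46.552) ≈ 5.5408 half-lives elapsed in 94.1 minutes.
t½ = 94.1/5.5408 ≈ 16.983 minutes.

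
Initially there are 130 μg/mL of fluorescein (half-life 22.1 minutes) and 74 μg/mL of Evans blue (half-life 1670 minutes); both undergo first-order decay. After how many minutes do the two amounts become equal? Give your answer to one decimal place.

Set 130·(1/2)^(t/22.1) = 74·(1/2)^(t/1670).
Taking log₂: log₂(130/74) = t·(1/22.1 − 1/1670).
log₂(1.7568) = 0.81291; 1/22.1 − 1/1670 = 0.04465.
t = 0.81291 / 0.04465 ≈ 18.206 minutes.

18.2 minutes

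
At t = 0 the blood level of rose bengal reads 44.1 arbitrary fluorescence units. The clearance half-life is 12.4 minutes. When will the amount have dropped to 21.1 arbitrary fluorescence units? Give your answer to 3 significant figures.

Fraction remaining = 21.1/44.1 ≈ 0.47846.
n = log₂(44.1/21.1) = ln(2.09)/ln 2 ≈ 1.0635 half-lives.
t = n × t½ = 1.0635 × 12.4 ≈ 13.188 minutes.

13.2 minutes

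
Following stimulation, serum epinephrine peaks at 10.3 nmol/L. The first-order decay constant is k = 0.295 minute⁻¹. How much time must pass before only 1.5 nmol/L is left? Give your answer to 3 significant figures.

t½ = ln 2 / k = 0.69315 / 0.295 ≈ 2.3497 minutes.
Fraction remaining = 1.5/10.3 ≈ 0.14563.
n = log₂(10.3/1.5) = ln(6.8667)/ln 2 ≈ 2.7796 half-lives.
t = n × t½ = 2.7796 × 2.3497 ≈ 6.5311 minutes.

6.53 minutes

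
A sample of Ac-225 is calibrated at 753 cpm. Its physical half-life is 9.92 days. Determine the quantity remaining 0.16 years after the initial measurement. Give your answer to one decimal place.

12.7 cpm

Convert the elapsed time: 0.16 years = 58.4 days.
Number of half-lives: n = 58.4/9.92 ≈ 5.8871.
Remaining = 753 × (1/2)^5.8871 = 753 × 0.016897 ≈ 12.723 cpm.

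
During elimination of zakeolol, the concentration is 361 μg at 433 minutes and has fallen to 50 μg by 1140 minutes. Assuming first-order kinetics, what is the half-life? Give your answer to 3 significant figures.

Over Δt = 1140 − 433 = 707 minutes, the level fell by a factor of 361/50 ≈ 7.22.
n = log₂(7.22) ≈ 2.852 half-lives, so t½ = 707/2.852 ≈ 247.9 minutes.

248 minutes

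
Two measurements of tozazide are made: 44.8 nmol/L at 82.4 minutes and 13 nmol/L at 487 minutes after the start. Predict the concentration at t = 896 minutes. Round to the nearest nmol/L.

4 nmol/L

Over Δt = 487 − 82.4 = 404.6 minutes, the level fell by a factor of 44.8/13 ≈ 3.4462.
n = log₂(3.4462) ≈ 1.785 half-lives, so t½ = 404.6/1.785 ≈ 226.67 minutes.
From t = 487 to t = 896: 13 × (1/2)^((896−487)/226.67) ≈ 3.7219 nmol/L.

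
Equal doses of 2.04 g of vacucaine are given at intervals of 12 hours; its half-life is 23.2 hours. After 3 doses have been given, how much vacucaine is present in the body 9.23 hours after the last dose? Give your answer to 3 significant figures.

The 3 doses were given 33.23, 21.23, 9.23 hours ago.
Total = 2.04·(1/2)^(33.23/23.2) + 2.04·(1/2)^(21.23/23.2) + 2.04·(1/2)^(9.23/23.2)
      = 0.75589 + 1.0818 + 1.5483 ≈ 3.3861 g.

3.39 g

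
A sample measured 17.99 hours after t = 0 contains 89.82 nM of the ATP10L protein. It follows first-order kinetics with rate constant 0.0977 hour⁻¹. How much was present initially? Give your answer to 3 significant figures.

t½ = ln 2 / λ = 0.69315 / 0.0977 ≈ 7.0946 hours.
Number of half-lives elapsed: n = 17.99/7.0946 ≈ 2.5357.
A₀ = A × 2^n = 89.82 × 2^2.5357 = 89.82 × 5.7986 ≈ 520.83 nM.

521 nM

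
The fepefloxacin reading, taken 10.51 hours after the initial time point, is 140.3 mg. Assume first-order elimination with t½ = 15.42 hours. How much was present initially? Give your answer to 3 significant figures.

Number of half-lives elapsed: n = 10.51/15.42 ≈ 0.68158.
A₀ = A × 2^n = 140.3 × 2^0.68158 = 140.3 × 1.6039 ≈ 225.03 mg.

225 mg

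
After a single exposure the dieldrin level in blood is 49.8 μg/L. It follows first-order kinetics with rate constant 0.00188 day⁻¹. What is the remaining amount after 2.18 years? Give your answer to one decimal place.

11.2 μg/L

t½ = ln 2 / λ = 0.69315 / 0.00188 ≈ 368.7 days.
Convert the elapsed time: 2.18 years = 795.7 days.
Number of half-lives: n = 795.7/368.7 ≈ 2.1582.
Remaining = 49.8 × (1/2)^2.1582 = 49.8 × 0.22404 ≈ 11.157 μg/L.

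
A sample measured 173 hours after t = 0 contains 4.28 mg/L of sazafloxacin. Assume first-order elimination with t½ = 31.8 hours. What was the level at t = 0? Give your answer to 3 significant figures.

186 mg/L

Number of half-lives elapsed: n = 173/31.8 ≈ 5.4403.
A₀ = A × 2^n = 4.28 × 2^5.4403 = 4.28 × 43.419 ≈ 185.83 mg/L.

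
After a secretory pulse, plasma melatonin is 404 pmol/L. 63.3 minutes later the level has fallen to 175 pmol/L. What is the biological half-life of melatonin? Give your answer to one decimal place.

A/A₀ = 175/404 ≈ 0.43317.
n = log₂(2.3086) ≈ 1.207 half-lives elapsed in 63.3 minutes.
t½ = 63.3/1.207 ≈ 52.444 minutes.

52.4 minutes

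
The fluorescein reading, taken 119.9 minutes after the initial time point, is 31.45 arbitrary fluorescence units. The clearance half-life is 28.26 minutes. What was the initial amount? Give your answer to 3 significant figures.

595 arbitrary fluorescence units

Number of half-lives elapsed: n = 119.9/28.26 ≈ 4.2427.
A₀ = A × 2^n = 31.45 × 2^4.2427 = 31.45 × 18.932 ≈ 595.41 arbitrary fluorescence units.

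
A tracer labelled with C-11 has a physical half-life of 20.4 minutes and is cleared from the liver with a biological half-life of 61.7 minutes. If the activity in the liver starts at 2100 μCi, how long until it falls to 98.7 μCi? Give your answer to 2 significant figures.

68 minutes

1/t_eff = 1/t_phys + 1/t_biol = 1/20.4 + 1/61.7 = 0.065227 per minute.
t_eff = 20.4 × 61.7 / (20.4 + 61.7) ≈ 15.331 minutes.
n = log₂(2100/98.7) ≈ 4.4112; t = 4.4112 × 15.331 ≈ 67.628 minutes.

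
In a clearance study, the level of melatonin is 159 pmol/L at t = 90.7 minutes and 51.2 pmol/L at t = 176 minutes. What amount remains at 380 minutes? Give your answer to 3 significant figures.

Over Δt = 176 − 90.7 = 85.3 minutes, the level fell by a factor of 159/51.2 ≈ 3.1055.
n = log₂(3.1055) ≈ 1.6348 half-lives, so t½ = 85.3/1.6348 ≈ 52.177 minutes.
From t = 176 to t = 380: 51.2 × (1/2)^((380−176)/52.177) ≈ 3.4066 pmol/L.

3.41 pmol/L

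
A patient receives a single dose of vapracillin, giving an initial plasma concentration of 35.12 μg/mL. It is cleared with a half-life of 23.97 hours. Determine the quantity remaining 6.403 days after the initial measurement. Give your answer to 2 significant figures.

0.41 μg/mL

Convert the elapsed time: 6.403 days = 153.672 hours.
Number of half-lives: n = 153.672/23.97 ≈ 6.411.
Remaining = 35.12 × (1/2)^6.411 = 35.12 × 0.011751 ≈ 0.41271 μg/mL.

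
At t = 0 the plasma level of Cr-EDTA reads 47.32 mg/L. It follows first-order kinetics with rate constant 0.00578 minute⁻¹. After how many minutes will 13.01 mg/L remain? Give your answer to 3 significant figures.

223 minutes

t½ = ln 2 / k = 0.69315 / 0.00578 ≈ 119.92 minutes.
Fraction remaining = 13.01/47.32 ≈ 0.27494.
n = log₂(47.32/13.01) = ln(3.6372)/ln 2 ≈ 1.8628 half-lives.
t = n × t½ = 1.8628 × 119.92 ≈ 223.39 minutes.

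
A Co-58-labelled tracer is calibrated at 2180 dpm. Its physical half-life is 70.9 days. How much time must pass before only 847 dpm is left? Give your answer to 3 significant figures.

Fraction remaining = 847/2180 ≈ 0.38853.
n = log₂(2180/847) = ln(2.5738)/ln 2 ≈ 1.3639 half-lives.
t = n × t½ = 1.3639 × 70.9 ≈ 96.7 days.

96.7 days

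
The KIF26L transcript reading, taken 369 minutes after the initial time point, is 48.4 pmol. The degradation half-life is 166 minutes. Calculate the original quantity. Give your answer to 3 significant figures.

226 pmol

Number of half-lives elapsed: n = 369/166 ≈ 2.2229.
A₀ = A × 2^n = 48.4 × 2^2.2229 = 48.4 × 4.6683 ≈ 225.94 pmol.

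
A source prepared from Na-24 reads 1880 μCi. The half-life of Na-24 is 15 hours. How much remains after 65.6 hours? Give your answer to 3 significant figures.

90.7 μCi

Number of half-lives: n = 65.6/15 ≈ 4.3733.
Remaining = 1880 × (1/2)^4.3733 = 1880 × 0.04825 ≈ 90.71 μCi.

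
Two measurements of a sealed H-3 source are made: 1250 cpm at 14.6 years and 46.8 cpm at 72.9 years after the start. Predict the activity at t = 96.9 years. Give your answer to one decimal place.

12.1 cpm

Over Δt = 72.9 − 14.6 = 58.3 years, the level fell by a factor of 1250/46.8 ≈ 26.709.
n = log₂(26.709) ≈ 4.7393 half-lives, so t½ = 58.3/4.7393 ≈ 12.301 years.
From t = 72.9 to t = 96.9: 46.8 × (1/2)^((96.9−72.9)/12.301) ≈ 12.104 cpm.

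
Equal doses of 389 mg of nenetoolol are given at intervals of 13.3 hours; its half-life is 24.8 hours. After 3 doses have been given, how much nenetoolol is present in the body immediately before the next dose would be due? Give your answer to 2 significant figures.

580 mg

The 3 doses were given 39.9, 26.6, 13.3 hours ago.
Total = 389·(1/2)^(39.9/24.8) + 389·(1/2)^(26.6/24.8) + 389·(1/2)^(13.3/24.8)
      = 127.54 + 184.96 + 268.23 ≈ 580.72 mg.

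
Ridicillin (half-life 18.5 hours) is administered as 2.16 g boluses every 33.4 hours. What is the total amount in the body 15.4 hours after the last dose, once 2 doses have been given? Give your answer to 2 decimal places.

1.56 g

The 2 doses were given 48.8, 15.4 hours ago.
Total = 2.16·(1/2)^(48.8/18.5) + 2.16·(1/2)^(15.4/18.5)
      = 0.34704 + 1.213 ≈ 1.5601 g.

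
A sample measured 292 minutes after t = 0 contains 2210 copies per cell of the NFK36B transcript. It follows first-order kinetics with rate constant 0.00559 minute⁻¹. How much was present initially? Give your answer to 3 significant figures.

t½ = ln 2 / λ = 0.69315 / 0.00559 ≈ 124 minutes.
Number of half-lives elapsed: n = 292/124 ≈ 2.3549.
A₀ = A × 2^n = 2210 × 2^2.3549 = 2210 × 5.1155 ≈ 11305 copies per cell.

11300 copies per cell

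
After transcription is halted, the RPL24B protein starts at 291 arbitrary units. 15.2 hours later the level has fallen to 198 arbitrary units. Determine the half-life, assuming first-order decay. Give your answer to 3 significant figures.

A/A₀ = 198/291 ≈ 0.68041.
n = log₂(1.4697) ≈ 0.55552 half-lives elapsed in 15.2 hours.
t½ = 15.2/0.55552 ≈ 27.362 hours.

27.4 hours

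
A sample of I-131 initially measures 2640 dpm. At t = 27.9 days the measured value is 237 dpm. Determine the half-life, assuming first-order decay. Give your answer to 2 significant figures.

8.0 days

A/A₀ = 237/2640 ≈ 0.089773.
n = log₂(11.139) ≈ 3.4776 half-lives elapsed in 27.9 days.
t½ = 27.9/3.4776 ≈ 8.0228 days.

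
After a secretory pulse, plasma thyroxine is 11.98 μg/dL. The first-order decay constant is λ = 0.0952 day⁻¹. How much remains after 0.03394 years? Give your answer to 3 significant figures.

3.68 μg/dL

t½ = ln 2 / λ = 0.69315 / 0.0952 ≈ 7.281 days.
Convert the elapsed time: 0.03394 years = 12.3881 days.
Number of half-lives: n = 12.3881/7.281 ≈ 1.7014.
Remaining = 11.98 × (1/2)^1.7014 = 11.98 × 0.30748 ≈ 3.6836 μg/dL.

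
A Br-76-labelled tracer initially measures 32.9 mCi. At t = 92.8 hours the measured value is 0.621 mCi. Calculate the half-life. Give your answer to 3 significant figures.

16.2 hours

A/A₀ = 0.621/32.9 ≈ 0.018875.
n = log₂(52.979) ≈ 5.7274 half-lives elapsed in 92.8 hours.
t½ = 92.8/5.7274 ≈ 16.203 hours.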